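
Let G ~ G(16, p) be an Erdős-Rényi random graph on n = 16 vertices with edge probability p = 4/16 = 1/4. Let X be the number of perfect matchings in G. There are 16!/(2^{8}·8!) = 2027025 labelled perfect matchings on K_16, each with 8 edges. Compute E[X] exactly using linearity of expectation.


K_16 has 16!/(2^{8}·8!) = 2027025 labelled perfect matchings.
For each such perfect matching H, let X_H = 1 if all 8 edges of H are present in G. Then P[X_H = 1] = p^{8} = (1/4)^{8} = 1/65536.
Summing the indicators: E[X] = Σ_H E[X_H] = 2027025 · p^{8} = 2027025 · 1/65536 = 2027025/65536.
Numerically: E[X] ≈ 30.9299.

E[X] = 2027025 · (1/4)^{8} = 2027025/65536 ≈ 30.9299.


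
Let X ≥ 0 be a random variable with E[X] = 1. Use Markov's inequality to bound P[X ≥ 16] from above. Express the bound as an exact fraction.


μ = E[X] = 1, a = 16.
Markov: P[X ≥ 16] ≤ μ/a = (1)/16 = 1/16.
Numerically: ≈ 0.0625.
(Since a = 16 > μ = 1.0000, the bound 1/16 is < 1 and informative.)

P[X ≥ 16] ≤ 1/16 ≈ 0.0625.


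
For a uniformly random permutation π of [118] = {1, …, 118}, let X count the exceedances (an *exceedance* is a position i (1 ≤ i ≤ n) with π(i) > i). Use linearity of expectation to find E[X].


Write X = Σ_{i=1}^{118} X_i, where X_i = 1_{π(i) > i}.
For each fixed i, π(i) is uniform over {1, …, 118} (marginal of a uniform permutation), so P[π(i) > i] = (n − i)/n. Summing: Σ_{i=1}^{118} (n − i)/n = (0 + 1 + … + 117)/118 = 118(118 − 1)/(2·118) = (118 − 1)/2.
Hence E[X] = Σ_{i=1}^{118} (118 − i)/118 = 117/2 ≈ 58.50000.

E[X] = 117/2 = 58.50000.


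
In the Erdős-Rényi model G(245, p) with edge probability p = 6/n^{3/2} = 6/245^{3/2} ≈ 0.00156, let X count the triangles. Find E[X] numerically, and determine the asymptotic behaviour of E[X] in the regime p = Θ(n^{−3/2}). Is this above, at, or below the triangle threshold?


Number of potential triangles: C(245, 3) = 2421090.
Each occurs with probability p³ ≈ (0.00156)³ ≈ 3.83007e-09.
By linearity: E[X] = C(245, 3)·p³ ≈ 2421090 · 3.83007e-09 ≈ 0.009.
Since α = 3/2 > 1, p = c/n^{3/2} = o(1/n) is below the triangle threshold p ~ 1/n. Asymptotically E[X] ~ (c³/6)·n^{3(1−α)} = (6³/6)·n^{-1.5} → 0, so by Markov's inequality G has no triangles w.h.p.

E[X] ≈ 0.009; in regime p = Θ(1/n^{3/2}) E[X] tends to 0 (below the triangle threshold p ~ 1/n).


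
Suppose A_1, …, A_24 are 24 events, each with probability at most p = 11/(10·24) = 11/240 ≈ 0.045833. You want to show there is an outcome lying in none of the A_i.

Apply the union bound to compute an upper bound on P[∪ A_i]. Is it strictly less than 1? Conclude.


Union bound: P[∪_{i=1}^{24} A_i] ≤ Σ_i P[A_i] ≤ 24·p = 24·(11/240) = 11/10.
Numerically: 11/10 ≈ 1.100000.
Is 11/10 < 1? NO.
Since the bound 11/10 is ≥ 1, the union bound is uninformative here; it does NOT by itself certify existence.

24·p = 11/10 ≈ 1.100000; existence NOT certified by the union bound.


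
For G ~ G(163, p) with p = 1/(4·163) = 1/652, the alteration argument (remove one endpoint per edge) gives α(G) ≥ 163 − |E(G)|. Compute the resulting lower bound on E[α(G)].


E[|E(G)|] = C(163, 2)·p = 13203 · (1/652) = 81/4.
E[α(G)] ≥ n − E[|E(G)|] = 163 − 81/4 = 571/4.
Numerically: ≈ 142.75000.
(This is only a lower bound; the true E[α(G)] may be larger.)

E[α(G)] ≥ 571/4 ≈ 142.75000.


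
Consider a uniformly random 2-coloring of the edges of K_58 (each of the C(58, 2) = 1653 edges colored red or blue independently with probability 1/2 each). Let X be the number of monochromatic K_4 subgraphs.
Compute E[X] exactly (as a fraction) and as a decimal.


Let X = Σ_S X_S over the C(58, 4) = 424270 subsets S of size 4, where X_S = 1 if the K_4 on S is monochromatic.
For a fixed S, the K_4 on S has C(4, 2) = 6 edges. P[all 6 edges red] = (1/2)^6, and likewise for blue, so P[monochromatic] = 2·(1/2)^6 = 2^{1 − 6} = 1/32.
By linearity of expectation: E[X] = C(58, 4) · 2^{1 − 6} = 424270 · 1/32 = 212135/16.
Numerically: E[X] ≈ 13258.43750.

E[X] = C(58,4)·2^(1−C(4,2)) = 212135/16 ≈ 13258.43750.


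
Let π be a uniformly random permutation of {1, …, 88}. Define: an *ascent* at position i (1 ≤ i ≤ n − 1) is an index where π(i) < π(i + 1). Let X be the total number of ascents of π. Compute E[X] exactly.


Write X = Σ X_I over i = 1, …, 87, with X_I the indicator of one ascent.
There are 87 indicators.
For each fixed i, the pair (π(i), π(i+1)) is a uniformly random ordered pair of distinct values from {1, …, 88}; by symmetry P[π(i) < π(i+1)] = 1/2.
By linearity: E[X] = 87 · (1/2) = (88 − 1) · (1/2) = 87/2 ≈ 43.500000.

E[X] = 87/2 = 43.500000.


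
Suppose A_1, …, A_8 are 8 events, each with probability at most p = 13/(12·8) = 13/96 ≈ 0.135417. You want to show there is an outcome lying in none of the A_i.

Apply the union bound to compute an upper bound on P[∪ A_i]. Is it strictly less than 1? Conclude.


Union bound: P[∪_{i=1}^{8} A_i] ≤ Σ_i P[A_i] ≤ 8·p = 8·(13/96) = 13/12.
Numerically: 13/12 ≈ 1.083333.
Is 13/12 < 1? NO.
Since the bound 13/12 is ≥ 1, the union bound is uninformative here; it does NOT by itself certify existence.

8·p = 13/12 ≈ 1.083333; existence NOT certified by the union bound.


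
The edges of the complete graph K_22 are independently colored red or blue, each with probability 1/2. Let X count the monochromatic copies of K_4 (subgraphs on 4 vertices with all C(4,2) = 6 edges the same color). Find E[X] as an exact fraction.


Let X = Σ_S X_S over the C(22, 4) = 7315 subsets S of size 4, where X_S = 1 if the K_4 on S is monochromatic.
For a fixed S, the K_4 on S has C(4, 2) = 6 edges. P[all 6 edges red] = (1/2)^6, and likewise for blue, so P[monochromatic] = 2·(1/2)^6 = 2^{1 − 6} = 1/32.
Summing: E[X] = C(22, 4) · 2^{1 − 6} = 7315 · 1/32 = 7315/32.
Numerically: E[X] ≈ 228.5938.

E[X] = C(22,4)·2^(1−C(4,2)) = 7315/32 ≈ 228.5938.


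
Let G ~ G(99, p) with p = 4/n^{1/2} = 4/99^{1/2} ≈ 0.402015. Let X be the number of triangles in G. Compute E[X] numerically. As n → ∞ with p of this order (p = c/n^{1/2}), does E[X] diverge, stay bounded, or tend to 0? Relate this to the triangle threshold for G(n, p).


Number of potential triangles: C(99, 3) = 156849.
Each occurs with probability p³ ≈ (0.402015)³ ≈ 6.49721416e-02.
By linearity: E[X] = C(99, 3)·p³ ≈ 156849 · 6.49721416e-02 ≈ 10190.815437.
Since α = 1/2 < 1, p = c/n^{1/2} ≫ 1/n is above the triangle threshold p ~ 1/n. Asymptotically E[X] ~ (c³/6)·n^{3(1−α)} = (4³/6)·n^{1.5} → ∞; triangles are abundant w.h.p.

E[X] ≈ 10190.815437; in regime p = Θ(1/n^{1/2}) E[X] diverges (above the triangle threshold p ~ 1/n).


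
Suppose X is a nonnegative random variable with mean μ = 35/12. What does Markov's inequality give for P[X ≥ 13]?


μ = E[X] = 35/12, a = 13.
Markov: P[X ≥ 13] ≤ μ/a = (35/12)/13 = 35/156.
Numerically: ≈ 0.224.
(Since a = 13 > μ = 2.917, the bound 35/156 is < 1 and informative.)

P[X ≥ 13] ≤ 35/156 ≈ 0.224.


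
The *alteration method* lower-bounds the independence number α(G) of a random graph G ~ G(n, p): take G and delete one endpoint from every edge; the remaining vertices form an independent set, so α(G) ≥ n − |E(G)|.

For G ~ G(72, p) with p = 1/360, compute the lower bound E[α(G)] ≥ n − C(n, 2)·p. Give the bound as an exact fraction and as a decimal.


E[|E(G)|] = C(72, 2)·p = 2556 · (1/360) = 71/10.
E[α(G)] ≥ n − E[|E(G)|] = 72 − 71/10 = 649/10.
Numerically: ≈ 64.9000.
(This is only a lower bound; the true E[α(G)] may be larger.)

E[α(G)] ≥ 649/10 ≈ 64.9000.


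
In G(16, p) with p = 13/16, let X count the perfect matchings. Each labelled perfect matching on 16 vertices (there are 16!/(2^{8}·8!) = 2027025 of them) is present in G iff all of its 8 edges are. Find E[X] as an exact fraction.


K_16 has 16!/(2^{8}·8!) = 2027025 labelled perfect matchings.
For each such perfect matching H, let X_H = 1 if all 8 edges of H are present in G. Then P[X_H = 1] = p^{8} = (13/16)^{8} = 815730721/4294967296.
By linearity of expectation: E[X] = Σ_H E[X_H] = 2027025 · p^{8} = 2027025 · 815730721/4294967296 = 1653506564735025/4294967296.
Numerically: E[X] ≈ 3.85e+05.

E[X] = 2027025 · (13/16)^{8} = 1653506564735025/4294967296 ≈ 3.85e+05.


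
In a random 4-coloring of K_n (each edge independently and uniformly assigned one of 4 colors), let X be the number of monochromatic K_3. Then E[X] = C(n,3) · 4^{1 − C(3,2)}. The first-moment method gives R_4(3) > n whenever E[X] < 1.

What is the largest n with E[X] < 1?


We need C(n, 3) · 4^{1 − 3} < 1, i.e. C(n, 3) < 4^{3 − 1} = 16.
Check values of n near the boundary:
  n = 4: C(4, 3) = 4; 4 < 16? YES
  n = 5: C(5, 3) = 10; 10 < 16? YES
  n = 6: C(6, 3) = 20; 20 < 16? NO
The largest n with C(n, 3) < 16 is n = 5 (where E[X] = 5/8 ≈ 0.62500). Hence R_4(3) > 5, i.e. R_4(3) ≥ 6.

Largest n = 5; hence R_4(3) > 5.


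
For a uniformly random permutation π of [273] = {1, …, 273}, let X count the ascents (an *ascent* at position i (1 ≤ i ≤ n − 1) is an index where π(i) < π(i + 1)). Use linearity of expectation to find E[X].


Write X = Σ X_I over i = 1, …, 272, with X_I the indicator of one ascent.
There are 272 indicators.
For each fixed i, the pair (π(i), π(i+1)) is a uniformly random ordered pair of distinct values from {1, …, 273}; by symmetry P[π(i) < π(i+1)] = 1/2.
By linearity: E[X] = 272 · (1/2) = (273 − 1) · (1/2) = 136 ≈ 136.000.

E[X] = 136 = 136.000.


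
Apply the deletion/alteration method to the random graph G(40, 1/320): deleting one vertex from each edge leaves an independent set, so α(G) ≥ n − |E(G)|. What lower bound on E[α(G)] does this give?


E[|E(G)|] = C(40, 2)·p = 780 · (1/320) = 39/16.
E[α(G)] ≥ n − E[|E(G)|] = 40 − 39/16 = 601/16.
Numerically: ≈ 37.56250.
(This is only a lower bound; the true E[α(G)] may be larger.)

E[α(G)] ≥ 601/16 ≈ 37.56250.


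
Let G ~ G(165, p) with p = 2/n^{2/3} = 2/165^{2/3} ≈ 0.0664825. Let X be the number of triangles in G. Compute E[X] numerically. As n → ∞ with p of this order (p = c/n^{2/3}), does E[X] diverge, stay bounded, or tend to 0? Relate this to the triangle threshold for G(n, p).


Number of potential triangles: C(165, 3) = 735130.
Each occurs with probability p³ ≈ (0.0664825)³ ≈ 2.93847567e-04.
By linearity: E[X] = C(165, 3)·p³ ≈ 735130 · 2.93847567e-04 ≈ 216.016162.
Since α = 2/3 < 1, p = c/n^{2/3} ≫ 1/n is above the triangle threshold p ~ 1/n. Asymptotically E[X] ~ (c³/6)·n^{3(1−α)} = (2³/6)·n^{1} → ∞; triangles are abundant w.h.p.

E[X] ≈ 216.016162; in regime p = Θ(1/n^{2/3}) E[X] diverges (above the triangle threshold p ~ 1/n).


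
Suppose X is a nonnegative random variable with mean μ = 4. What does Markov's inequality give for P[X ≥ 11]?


μ = E[X] = 4, a = 11.
Markov: P[X ≥ 11] ≤ μ/a = (4)/11 = 4/11.
Numerically: ≈ 0.36364.
(Since a = 11 > μ = 4.00000, the bound 4/11 is < 1 and informative.)

P[X ≥ 11] ≤ 4/11 ≈ 0.36364.


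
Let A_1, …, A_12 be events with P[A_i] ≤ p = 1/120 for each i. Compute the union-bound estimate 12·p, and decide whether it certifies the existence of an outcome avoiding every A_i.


Union bound: P[∪_{i=1}^{12} A_i] ≤ Σ_i P[A_i] ≤ 12·p = 12·(1/120) = 1/10.
Numerically: 1/10 ≈ 0.10000.
Is 1/10 < 1? YES.
Since P[∪ A_i] ≤ 1/10 < 1, the complement has P[∩ A_i^c] ≥ 1 − 1/10 = 9/10 > 0, so some outcome avoids every A_i.

12·p = 1/10 ≈ 0.10000; existence CERTIFIED by the union bound.


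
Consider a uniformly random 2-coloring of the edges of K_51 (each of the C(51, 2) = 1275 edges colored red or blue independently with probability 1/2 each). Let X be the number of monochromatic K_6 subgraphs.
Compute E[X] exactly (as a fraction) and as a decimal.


Let X = Σ_S X_S over the C(51, 6) = 18009460 subsets S of size 6, where X_S = 1 if the K_6 on S is monochromatic.
For a fixed S, the K_6 on S has C(6, 2) = 15 edges. P[all 15 edges red] = (1/2)^15, and likewise for blue, so P[monochromatic] = 2·(1/2)^15 = 2^{1 − 15} = 1/16384.
Summing: E[X] = C(51, 6) · 2^{1 − 15} = 18009460 · 1/16384 = 4502365/4096.
Numerically: E[X] ≈ 1099.210.

E[X] = C(51,6)·2^(1−C(6,2)) = 4502365/4096 ≈ 1099.210.


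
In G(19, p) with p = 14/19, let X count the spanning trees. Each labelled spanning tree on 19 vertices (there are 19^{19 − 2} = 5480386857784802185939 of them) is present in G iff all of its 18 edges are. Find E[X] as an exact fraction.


K_19 has 19^{19 − 2} = 5480386857784802185939 labelled spanning trees.
For each such spanning tree H, let X_H = 1 if all 18 edges of H are present in G. Then P[X_H = 1] = p^{18} = (14/19)^{18} = 426878854210636742656/104127350297911241532841.
Summing the indicators: E[X] = Σ_H E[X_H] = 5480386857784802185939 · p^{18} = 5480386857784802185939 · 426878854210636742656/104127350297911241532841 = 426878854210636742656/19.
Numerically: E[X] ≈ 2.2467e+19.

E[X] = 5480386857784802185939 · (14/19)^{18} = 426878854210636742656/19 ≈ 2.2467e+19.


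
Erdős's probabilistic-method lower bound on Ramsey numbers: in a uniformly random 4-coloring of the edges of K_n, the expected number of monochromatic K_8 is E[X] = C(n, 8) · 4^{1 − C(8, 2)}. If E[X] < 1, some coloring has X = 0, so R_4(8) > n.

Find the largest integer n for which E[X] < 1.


We need C(n, 8) · 4^{1 − 28} < 1, i.e. C(n, 8) < 4^{28 − 1} = 18014398509481984.
Check values of n near the boundary:
  n = 407: C(407, 8) = 17424959239309050; 17424959239309050 < 18014398509481984? YES
  n = 408: C(408, 8) = 17773458424095231; 17773458424095231 < 18014398509481984? YES
  n = 409: C(409, 8) = 18128041135797879; 18128041135797879 < 18014398509481984? NO
  n = 410: C(410, 8) = 18488798173326195; 18488798173326195 < 18014398509481984? NO
The largest n with C(n, 8) < 18014398509481984 is n = 408 (where E[X] = 17773458424095231/18014398509481984 ≈ 0.987). Hence R_4(8) > 408, i.e. R_4(8) ≥ 409.

Largest n = 408; hence R_4(8) > 408.


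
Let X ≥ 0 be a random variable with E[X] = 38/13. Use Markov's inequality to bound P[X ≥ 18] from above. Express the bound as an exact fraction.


μ = E[X] = 38/13, a = 18.
Markov: P[X ≥ 18] ≤ μ/a = (38/13)/18 = 19/117.
Numerically: ≈ 0.162393.
(Since a = 18 > μ = 2.923077, the bound 19/117 is < 1 and informative.)

P[X ≥ 18] ≤ 19/117 ≈ 0.162393.


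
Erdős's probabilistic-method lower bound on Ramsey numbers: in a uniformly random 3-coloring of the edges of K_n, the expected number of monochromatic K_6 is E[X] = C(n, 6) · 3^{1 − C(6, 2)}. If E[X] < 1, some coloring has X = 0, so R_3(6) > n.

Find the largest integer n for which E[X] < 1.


We need C(n, 6) · 3^{1 − 15} < 1, i.e. C(n, 6) < 3^{15 − 1} = 4782969.
Check values of n near the boundary:
  n = 36: C(36, 6) = 1947792; 1947792 < 4782969? YES
  n = 37: C(37, 6) = 2324784; 2324784 < 4782969? YES
  n = 38: C(38, 6) = 2760681; 2760681 < 4782969? YES
  n = 39: C(39, 6) = 3262623; 3262623 < 4782969? YES
  n = 40: C(40, 6) = 3838380; 3838380 < 4782969? YES
  n = 41: C(41, 6) = 4496388; 4496388 < 4782969? YES
  n = 42: C(42, 6) = 5245786; 5245786 < 4782969? NO
The largest n with C(n, 6) < 4782969 is n = 41 (where E[X] = 1498796/1594323 ≈ 0.940). Hence R_3(6) > 41, i.e. R_3(6) ≥ 42.

Largest n = 41; hence R_3(6) > 41.


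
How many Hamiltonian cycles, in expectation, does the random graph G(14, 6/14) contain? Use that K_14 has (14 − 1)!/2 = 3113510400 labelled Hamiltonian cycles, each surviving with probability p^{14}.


K_14 has (14 − 1)!/2 = 3113510400 labelled Hamiltonian cycles.
For each such Hamiltonian cycle H, let X_H = 1 if all 14 edges of H are present in G. Then P[X_H = 1] = p^{14} = (3/7)^{14} = 4782969/678223072849.
Summing the indicators: E[X] = Σ_H E[X_H] = 3113510400 · p^{14} = 3113510400 · 4782969/678223072849 = 2127403389196800/96889010407.
Numerically: E[X] ≈ 21957.1.

E[X] = 3113510400 · (3/7)^{14} = 2127403389196800/96889010407 ≈ 21957.1.


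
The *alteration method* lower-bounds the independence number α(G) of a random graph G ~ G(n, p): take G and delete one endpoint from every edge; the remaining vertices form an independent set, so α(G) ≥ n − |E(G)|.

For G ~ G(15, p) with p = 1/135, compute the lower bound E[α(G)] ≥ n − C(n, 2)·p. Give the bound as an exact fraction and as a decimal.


E[|E(G)|] = C(15, 2)·p = 105 · (1/135) = 7/9.
E[α(G)] ≥ n − E[|E(G)|] = 15 − 7/9 = 128/9.
Numerically: ≈ 14.2222.
(This is only a lower bound; the true E[α(G)] may be larger.)

E[α(G)] ≥ 128/9 ≈ 14.2222.


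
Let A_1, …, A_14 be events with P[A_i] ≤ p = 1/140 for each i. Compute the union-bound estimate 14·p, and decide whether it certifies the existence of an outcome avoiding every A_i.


Union bound: P[∪_{i=1}^{14} A_i] ≤ Σ_i P[A_i] ≤ 14·p = 14·(1/140) = 1/10.
Numerically: 1/10 ≈ 0.100.
Is 1/10 < 1? YES.
Since P[∪ A_i] ≤ 1/10 < 1, the complement has P[∩ A_i^c] ≥ 1 − 1/10 = 9/10 > 0, so some outcome avoids every A_i.

14·p = 1/10 ≈ 0.100; existence CERTIFIED by the union bound.


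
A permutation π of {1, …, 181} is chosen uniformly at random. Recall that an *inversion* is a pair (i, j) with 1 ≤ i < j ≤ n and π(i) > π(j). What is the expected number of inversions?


Write X = Σ X_I over the C(181, 2) = 16290 pairs i < j, with X_I the indicator of one inversion.
There are 16290 indicators.
For each fixed pair i < j, the values π(i) and π(j) are two distinct elements of {1, …, 181} in uniformly random order; by symmetry P[π(i) > π(j)] = 1/2.
By linearity: E[X] = 16290 · (1/2) = C(181, 2) · (1/2) = 16290/2 = 8145 ≈ 8145.0000.

E[X] = 8145 = 8145.0000.


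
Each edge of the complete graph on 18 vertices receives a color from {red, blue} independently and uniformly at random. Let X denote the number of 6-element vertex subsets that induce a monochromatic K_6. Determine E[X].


Let X = Σ_S X_S over the C(18, 6) = 18564 subsets S of size 6, where X_S = 1 if the K_6 on S is monochromatic.
For a fixed S, the K_6 on S has C(6, 2) = 15 edges. P[all 15 edges red] = (1/2)^15, and likewise for blue, so P[monochromatic] = 2·(1/2)^15 = 2^{1 − 15} = 1/16384.
Summing: E[X] = C(18, 6) · 2^{1 − 15} = 18564 · 1/16384 = 4641/4096.
Numerically: E[X] ≈ 1.133.

E[X] = C(18,6)·2^(1−C(6,2)) = 4641/4096 ≈ 1.133.


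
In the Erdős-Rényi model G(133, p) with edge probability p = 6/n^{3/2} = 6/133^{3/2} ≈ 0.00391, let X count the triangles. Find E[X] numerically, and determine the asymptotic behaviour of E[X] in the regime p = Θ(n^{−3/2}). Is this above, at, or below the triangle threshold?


Number of potential triangles: C(133, 3) = 383306.
Each occurs with probability p³ ≈ (0.00391)³ ≈ 5.98579e-08.
By linearity: E[X] = C(133, 3)·p³ ≈ 383306 · 5.98579e-08 ≈ 0.023.
Since α = 3/2 > 1, p = c/n^{3/2} = o(1/n) is below the triangle threshold p ~ 1/n. Asymptotically E[X] ~ (c³/6)·n^{3(1−α)} = (6³/6)·n^{-1.5} → 0, so by Markov's inequality G has no triangles w.h.p.

E[X] ≈ 0.023; in regime p = Θ(1/n^{3/2}) E[X] tends to 0 (below the triangle threshold p ~ 1/n).


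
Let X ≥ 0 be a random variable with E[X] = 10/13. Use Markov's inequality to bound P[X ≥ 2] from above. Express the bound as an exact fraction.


μ = E[X] = 10/13, a = 2.
Markov: P[X ≥ 2] ≤ μ/a = (10/13)/2 = 5/13.
Numerically: ≈ 0.38462.
(Since a = 2 > μ = 0.76923, the bound 5/13 is < 1 and informative.)

P[X ≥ 2] ≤ 5/13 ≈ 0.38462.


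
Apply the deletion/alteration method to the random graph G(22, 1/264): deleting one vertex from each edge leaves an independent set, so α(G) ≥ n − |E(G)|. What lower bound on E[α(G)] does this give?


E[|E(G)|] = C(22, 2)·p = 231 · (1/264) = 7/8.
E[α(G)] ≥ n − E[|E(G)|] = 22 − 7/8 = 169/8.
Numerically: ≈ 21.125000.
(This is only a lower bound; the true E[α(G)] may be larger.)

E[α(G)] ≥ 169/8 ≈ 21.125000.


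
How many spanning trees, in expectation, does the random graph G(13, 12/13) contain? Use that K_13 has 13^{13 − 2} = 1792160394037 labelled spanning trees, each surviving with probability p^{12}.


K_13 has 13^{13 − 2} = 1792160394037 labelled spanning trees.
For each such spanning tree H, let X_H = 1 if all 12 edges of H are present in G. Then P[X_H = 1] = p^{12} = (12/13)^{12} = 8916100448256/23298085122481.
Summing the indicators: E[X] = Σ_H E[X_H] = 1792160394037 · p^{12} = 1792160394037 · 8916100448256/23298085122481 = 8916100448256/13.
Numerically: E[X] ≈ 6.859e+11.

E[X] = 1792160394037 · (12/13)^{12} = 8916100448256/13 ≈ 6.859e+11.


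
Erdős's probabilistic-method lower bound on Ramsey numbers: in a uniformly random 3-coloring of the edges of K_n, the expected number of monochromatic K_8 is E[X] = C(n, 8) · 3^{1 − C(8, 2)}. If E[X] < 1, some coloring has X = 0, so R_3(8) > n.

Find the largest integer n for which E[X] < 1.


We need C(n, 8) · 3^{1 − 28} < 1, i.e. C(n, 8) < 3^{28 − 1} = 7625597484987.
Check values of n near the boundary:
  n = 154: C(154, 8) = 6521818990995; 6521818990995 < 7625597484987? YES
  n = 155: C(155, 8) = 6876747915675; 6876747915675 < 7625597484987? YES
  n = 156: C(156, 8) = 7248464019225; 7248464019225 < 7625597484987? YES
  n = 157: C(157, 8) = 7637643295425; 7637643295425 < 7625597484987? NO
  n = 158: C(158, 8) = 8044984271181; 8044984271181 < 7625597484987? NO
The largest n with C(n, 8) < 7625597484987 is n = 156 (where E[X] = 805384891025/847288609443 ≈ 0.9505437). Hence R_3(8) > 156, i.e. R_3(8) ≥ 157.

Largest n = 156; hence R_3(8) > 156.


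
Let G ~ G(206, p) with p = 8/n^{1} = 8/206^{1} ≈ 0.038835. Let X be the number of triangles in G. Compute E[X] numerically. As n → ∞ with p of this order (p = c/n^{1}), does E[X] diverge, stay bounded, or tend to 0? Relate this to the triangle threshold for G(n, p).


Number of potential triangles: C(206, 3) = 1435820.
Each occurs with probability p³ ≈ (0.038835)³ ≈ 5.85690662e-05.
By linearity: E[X] = C(206, 3)·p³ ≈ 1435820 · 5.85690662e-05 ≈ 84.094637.
Here α = 1, so p = 8/n is exactly at the triangle threshold p ~ 1/n. Asymptotically E[X] → c³/6 = 8³/6 = 256/3 ≈ 85.333333, a bounded constant. In this regime the triangle count is asymptotically Poisson(c³/6).

E[X] ≈ 84.094637; in regime p = Θ(1/n^{1}) E[X] stays bounded (at the triangle threshold p ~ 1/n).


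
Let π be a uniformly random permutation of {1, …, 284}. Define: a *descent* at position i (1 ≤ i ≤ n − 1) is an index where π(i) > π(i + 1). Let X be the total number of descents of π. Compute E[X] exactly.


Write X = Σ X_I over i = 1, …, 283, with X_I the indicator of one descent.
There are 283 indicators.
For each fixed i, the pair (π(i), π(i+1)) is a uniformly random ordered pair of distinct values from {1, …, 284}; by symmetry P[π(i) > π(i+1)] = 1/2.
By linearity: E[X] = 283 · (1/2) = (284 − 1) · (1/2) = 283/2 ≈ 141.500.

E[X] = 283/2 = 141.500.


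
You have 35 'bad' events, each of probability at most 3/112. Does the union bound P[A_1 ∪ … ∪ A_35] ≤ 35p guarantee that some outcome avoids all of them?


Union bound: P[∪_{i=1}^{35} A_i] ≤ Σ_i P[A_i] ≤ 35·p = 35·(3/112) = 15/16.
Numerically: 15/16 ≈ 0.9375.
Is 15/16 < 1? YES.
Since P[∪ A_i] ≤ 15/16 < 1, the complement has P[∩ A_i^c] ≥ 1 − 15/16 = 1/16 > 0, so some outcome avoids every A_i.

35·p = 15/16 ≈ 0.9375; existence CERTIFIED by the union bound.


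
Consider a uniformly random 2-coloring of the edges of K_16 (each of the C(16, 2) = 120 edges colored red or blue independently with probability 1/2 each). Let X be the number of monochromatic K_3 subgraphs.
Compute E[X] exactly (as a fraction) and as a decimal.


Let X = Σ_S X_S over the C(16, 3) = 560 subsets S of size 3, where X_S = 1 if the K_3 on S is monochromatic.
For a fixed S, the K_3 on S has C(3, 2) = 3 edges. P[all 3 edges red] = (1/2)^3, and likewise for blue, so P[monochromatic] = 2·(1/2)^3 = 2^{1 − 3} = 1/4.
By linearity: E[X] = C(16, 3) · 2^{1 − 3} = 560 · 1/4 = 140.
Numerically: E[X] ≈ 140.00000.

E[X] = C(16,3)·2^(1−C(3,2)) = 140 ≈ 140.00000.


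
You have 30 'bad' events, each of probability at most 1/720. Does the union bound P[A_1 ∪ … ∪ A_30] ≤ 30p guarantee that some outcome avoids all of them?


Union bound: P[∪_{i=1}^{30} A_i] ≤ Σ_i P[A_i] ≤ 30·p = 30·(1/720) = 1/24.
Numerically: 1/24 ≈ 0.0417.
Is 1/24 < 1? YES.
Since P[∪ A_i] ≤ 1/24 < 1, the complement has P[∩ A_i^c] ≥ 1 − 1/24 = 23/24 > 0, so some outcome avoids every A_i.

30·p = 1/24 ≈ 0.0417; existence CERTIFIED by the union bound.


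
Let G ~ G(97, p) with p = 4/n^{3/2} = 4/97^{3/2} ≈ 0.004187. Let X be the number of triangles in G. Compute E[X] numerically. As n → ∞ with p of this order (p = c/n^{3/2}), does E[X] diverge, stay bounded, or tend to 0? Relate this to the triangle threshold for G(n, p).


Number of potential triangles: C(97, 3) = 147440.
Each occurs with probability p³ ≈ (0.004187)³ ≈ 7.3401878e-08.
By linearity: E[X] = C(97, 3)·p³ ≈ 147440 · 7.3401878e-08 ≈ 0.01082.
Since α = 3/2 > 1, p = c/n^{3/2} = o(1/n) is below the triangle threshold p ~ 1/n. Asymptotically E[X] ~ (c³/6)·n^{3(1−α)} = (4³/6)·n^{-1.5} → 0, so by Markov's inequality G has no triangles w.h.p.

E[X] ≈ 0.01082; in regime p = Θ(1/n^{3/2}) E[X] tends to 0 (below the triangle threshold p ~ 1/n).


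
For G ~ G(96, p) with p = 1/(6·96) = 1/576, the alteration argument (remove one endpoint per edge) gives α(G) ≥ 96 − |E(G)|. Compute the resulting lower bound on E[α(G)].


E[|E(G)|] = C(96, 2)·p = 4560 · (1/576) = 95/12.
E[α(G)] ≥ n − E[|E(G)|] = 96 − 95/12 = 1057/12.
Numerically: ≈ 88.0833.
(This is only a lower bound; the true E[α(G)] may be larger.)

E[α(G)] ≥ 1057/12 ≈ 88.0833.


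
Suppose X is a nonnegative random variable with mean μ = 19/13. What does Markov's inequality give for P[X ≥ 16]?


μ = E[X] = 19/13, a = 16.
Markov: P[X ≥ 16] ≤ μ/a = (19/13)/16 = 19/208.
Numerically: ≈ 0.09135.
(Since a = 16 > μ = 1.46154, the bound 19/208 is < 1 and informative.)

P[X ≥ 16] ≤ 19/208 ≈ 0.09135.


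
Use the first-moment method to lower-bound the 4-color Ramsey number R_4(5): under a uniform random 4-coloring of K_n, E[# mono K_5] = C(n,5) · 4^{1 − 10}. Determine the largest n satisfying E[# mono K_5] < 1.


We need C(n, 5) · 4^{1 − 10} < 1, i.e. C(n, 5) < 4^{10 − 1} = 262144.
Check values of n near the boundary:
  n = 30: C(30, 5) = 142506; 142506 < 262144? YES
  n = 31: C(31, 5) = 169911; 169911 < 262144? YES
  n = 32: C(32, 5) = 201376; 201376 < 262144? YES
  n = 33: C(33, 5) = 237336; 237336 < 262144? YES
  n = 34: C(34, 5) = 278256; 278256 < 262144? NO
  n = 35: C(35, 5) = 324632; 324632 < 262144? NO
  n = 36: C(36, 5) = 376992; 376992 < 262144? NO
The largest n with C(n, 5) < 262144 is n = 33 (where E[X] = 29667/32768 ≈ 0.905). Hence R_4(5) > 33, i.e. R_4(5) ≥ 34.

Largest n = 33; hence R_4(5) > 33.


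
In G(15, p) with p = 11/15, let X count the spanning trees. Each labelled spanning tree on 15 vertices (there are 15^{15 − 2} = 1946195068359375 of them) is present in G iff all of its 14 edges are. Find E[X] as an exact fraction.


K_15 has 15^{15 − 2} = 1946195068359375 labelled spanning trees.
For each such spanning tree H, let X_H = 1 if all 14 edges of H are present in G. Then P[X_H = 1] = p^{14} = (11/15)^{14} = 379749833583241/29192926025390625.
By linearity of expectation: E[X] = Σ_H E[X_H] = 1946195068359375 · p^{14} = 1946195068359375 · 379749833583241/29192926025390625 = 379749833583241/15.
Numerically: E[X] ≈ 2.532e+13.

E[X] = 1946195068359375 · (11/15)^{14} = 379749833583241/15 ≈ 2.532e+13.


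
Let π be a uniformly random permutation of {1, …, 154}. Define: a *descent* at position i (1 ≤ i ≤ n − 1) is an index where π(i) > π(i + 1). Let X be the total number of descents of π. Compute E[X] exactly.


Write X = Σ X_I over i = 1, …, 153, with X_I the indicator of one descent.
There are 153 indicators.
For each fixed i, the pair (π(i), π(i+1)) is a uniformly random ordered pair of distinct values from {1, …, 154}; by symmetry P[π(i) > π(i+1)] = 1/2.
By linearity: E[X] = 153 · (1/2) = (154 − 1) · (1/2) = 153/2 ≈ 76.50000.

E[X] = 153/2 = 76.50000.


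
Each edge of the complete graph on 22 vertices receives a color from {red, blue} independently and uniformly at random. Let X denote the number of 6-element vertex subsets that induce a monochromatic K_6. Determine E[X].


Let X = Σ_S X_S over the C(22, 6) = 74613 subsets S of size 6, where X_S = 1 if the K_6 on S is monochromatic.
For a fixed S, the K_6 on S has C(6, 2) = 15 edges. P[all 15 edges red] = (1/2)^15, and likewise for blue, so P[monochromatic] = 2·(1/2)^15 = 2^{1 − 15} = 1/16384.
By linearity: E[X] = C(22, 6) · 2^{1 − 15} = 74613 · 1/16384 = 74613/16384.
Numerically: E[X] ≈ 4.554.

E[X] = C(22,6)·2^(1−C(6,2)) = 74613/16384 ≈ 4.554.


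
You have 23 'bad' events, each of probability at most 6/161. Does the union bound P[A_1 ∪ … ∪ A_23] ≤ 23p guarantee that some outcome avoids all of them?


Union bound: P[∪_{i=1}^{23} A_i] ≤ Σ_i P[A_i] ≤ 23·p = 23·(6/161) = 6/7.
Numerically: 6/7 ≈ 0.85714.
Is 6/7 < 1? YES.
Since P[∪ A_i] ≤ 6/7 < 1, the complement has P[∩ A_i^c] ≥ 1 − 6/7 = 1/7 > 0, so some outcome avoids every A_i.

23·p = 6/7 ≈ 0.85714; existence CERTIFIED by the union bound.


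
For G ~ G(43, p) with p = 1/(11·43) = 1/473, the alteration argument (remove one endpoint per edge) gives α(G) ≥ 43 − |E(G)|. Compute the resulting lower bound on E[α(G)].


E[|E(G)|] = C(43, 2)·p = 903 · (1/473) = 21/11.
E[α(G)] ≥ n − E[|E(G)|] = 43 − 21/11 = 452/11.
Numerically: ≈ 41.0909.
(This is only a lower bound; the true E[α(G)] may be larger.)

E[α(G)] ≥ 452/11 ≈ 41.0909.


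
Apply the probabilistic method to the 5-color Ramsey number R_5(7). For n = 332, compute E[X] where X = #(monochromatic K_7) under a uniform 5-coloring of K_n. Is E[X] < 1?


E[X] = C(332, 7) · 5^{1 − 21} = 82772214646616 · 5^{−20} = 82772214646616/95367431640625.
As a reduced fraction: E[X] = 82772214646616/95367431640625 ≈ 0.86793.
Is E[X] < 1? YES.
Since E[X] < 1, there exists a 5-coloring of K_{332} with no monochromatic K_7; hence R_5(7) > 332.

E[X] = 82772214646616/95367431640625 ≈ 0.86793; E[X] < 1, so R_5(7) > 332.


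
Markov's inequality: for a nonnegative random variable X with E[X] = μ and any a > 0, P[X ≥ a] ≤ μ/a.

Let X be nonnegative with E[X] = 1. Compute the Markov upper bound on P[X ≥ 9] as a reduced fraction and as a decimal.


μ = E[X] = 1, a = 9.
Markov: P[X ≥ 9] ≤ μ/a = (1)/9 = 1/9.
Numerically: ≈ 0.1111.
(Since a = 9 > μ = 1.0000, the bound 1/9 is < 1 and informative.)

P[X ≥ 9] ≤ 1/9 ≈ 0.1111.


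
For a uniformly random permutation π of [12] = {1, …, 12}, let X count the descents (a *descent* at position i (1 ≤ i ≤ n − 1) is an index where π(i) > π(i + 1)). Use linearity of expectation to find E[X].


Write X = Σ X_I over i = 1, …, 11, with X_I the indicator of one descent.
There are 11 indicators.
For each fixed i, the pair (π(i), π(i+1)) is a uniformly random ordered pair of distinct values from {1, …, 12}; by symmetry P[π(i) > π(i+1)] = 1/2.
By linearity: E[X] = 11 · (1/2) = (12 − 1) · (1/2) = 11/2 ≈ 5.50000.

E[X] = 11/2 = 5.50000.


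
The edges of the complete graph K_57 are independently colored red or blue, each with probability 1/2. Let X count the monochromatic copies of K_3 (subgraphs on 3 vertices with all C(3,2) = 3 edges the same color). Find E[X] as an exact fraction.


Let X = Σ_S X_S over the C(57, 3) = 29260 subsets S of size 3, where X_S = 1 if the K_3 on S is monochromatic.
For a fixed S, the K_3 on S has C(3, 2) = 3 edges. P[all 3 edges red] = (1/2)^3, and likewise for blue, so P[monochromatic] = 2·(1/2)^3 = 2^{1 − 3} = 1/4.
Summing: E[X] = C(57, 3) · 2^{1 − 3} = 29260 · 1/4 = 7315.
Numerically: E[X] ≈ 7315.00000.

E[X] = C(57,3)·2^(1−C(3,2)) = 7315 ≈ 7315.00000.


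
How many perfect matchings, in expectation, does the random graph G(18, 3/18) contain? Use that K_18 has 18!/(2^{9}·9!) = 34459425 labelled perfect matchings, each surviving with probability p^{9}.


K_18 has 18!/(2^{9}·9!) = 34459425 labelled perfect matchings.
For each such perfect matching H, let X_H = 1 if all 9 edges of H are present in G. Then P[X_H = 1] = p^{9} = (1/6)^{9} = 1/10077696.
By linearity: E[X] = Σ_H E[X_H] = 34459425 · p^{9} = 34459425 · 1/10077696 = 425425/124416.
Numerically: E[X] ≈ 3.4194.

E[X] = 34459425 · (1/6)^{9} = 425425/124416 ≈ 3.4194.


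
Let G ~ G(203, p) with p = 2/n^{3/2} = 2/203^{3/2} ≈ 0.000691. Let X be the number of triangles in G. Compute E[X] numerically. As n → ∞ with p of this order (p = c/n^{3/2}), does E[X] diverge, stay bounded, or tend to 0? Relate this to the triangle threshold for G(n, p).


Number of potential triangles: C(203, 3) = 1373701.
Each occurs with probability p³ ≈ (0.000691)³ ≈ 3.30642e-10.
By linearity: E[X] = C(203, 3)·p³ ≈ 1373701 · 3.30642e-10 ≈ 0.000.
Since α = 3/2 > 1, p = c/n^{3/2} = o(1/n) is below the triangle threshold p ~ 1/n. Asymptotically E[X] ~ (c³/6)·n^{3(1−α)} = (2³/6)·n^{-1.5} → 0, so by Markov's inequality G has no triangles w.h.p.

E[X] ≈ 0.000; in regime p = Θ(1/n^{3/2}) E[X] tends to 0 (below the triangle threshold p ~ 1/n).


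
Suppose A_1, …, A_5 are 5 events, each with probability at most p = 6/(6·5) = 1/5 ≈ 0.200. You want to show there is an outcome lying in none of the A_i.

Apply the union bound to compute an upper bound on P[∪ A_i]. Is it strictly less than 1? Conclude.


Union bound: P[∪_{i=1}^{5} A_i] ≤ Σ_i P[A_i] ≤ 5·p = 5·(1/5) = 1.
Numerically: 1 ≈ 1.000.
Is 1 < 1? NO.
Since the bound 1 is ≥ 1, the union bound is uninformative here; it does NOT by itself certify existence.

5·p = 1 ≈ 1.000; existence NOT certified by the union bound.


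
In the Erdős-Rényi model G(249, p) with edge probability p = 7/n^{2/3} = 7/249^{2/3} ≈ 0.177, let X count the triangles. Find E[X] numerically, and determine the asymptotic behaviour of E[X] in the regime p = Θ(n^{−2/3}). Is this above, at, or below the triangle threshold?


Number of potential triangles: C(249, 3) = 2542124.
Each occurs with probability p³ ≈ (0.177)³ ≈ 5.53217e-03.
By linearity: E[X] = C(249, 3)·p³ ≈ 2542124 · 5.53217e-03 ≈ 14063.459.
Since α = 2/3 < 1, p = c/n^{2/3} ≫ 1/n is above the triangle threshold p ~ 1/n. Asymptotically E[X] ~ (c³/6)·n^{3(1−α)} = (7³/6)·n^{1} → ∞; triangles are abundant w.h.p.

E[X] ≈ 14063.459; in regime p = Θ(1/n^{2/3}) E[X] diverges (above the triangle threshold p ~ 1/n).


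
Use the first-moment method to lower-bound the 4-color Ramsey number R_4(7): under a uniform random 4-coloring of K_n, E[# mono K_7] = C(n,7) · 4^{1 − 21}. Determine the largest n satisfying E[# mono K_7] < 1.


We need C(n, 7) · 4^{1 − 21} < 1, i.e. C(n, 7) < 4^{21 − 1} = 1099511627776.
Check values of n near the boundary:
  n = 179: C(179, 7) = 1037437234460; 1037437234460 < 1099511627776? YES
  n = 180: C(180, 7) = 1079414463600; 1079414463600 < 1099511627776? YES
  n = 181: C(181, 7) = 1122839183400; 1122839183400 < 1099511627776? NO
  n = 182: C(182, 7) = 1167752750736; 1167752750736 < 1099511627776? NO
  n = 183: C(183, 7) = 1214197462413; 1214197462413 < 1099511627776? NO
The largest n with C(n, 7) < 1099511627776 is n = 180 (where E[X] = 67463403975/68719476736 ≈ 0.982). Hence R_4(7) > 180, i.e. R_4(7) ≥ 181.

Largest n = 180; hence R_4(7) > 180.


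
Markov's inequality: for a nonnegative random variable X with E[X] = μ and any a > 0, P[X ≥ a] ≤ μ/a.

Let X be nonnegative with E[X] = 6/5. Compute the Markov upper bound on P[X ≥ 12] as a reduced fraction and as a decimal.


μ = E[X] = 6/5, a = 12.
Markov: P[X ≥ 12] ≤ μ/a = (6/5)/12 = 1/10.
Numerically: ≈ 0.10000.
(Since a = 12 > μ = 1.20000, the bound 1/10 is < 1 and informative.)

P[X ≥ 12] ≤ 1/10 ≈ 0.10000.


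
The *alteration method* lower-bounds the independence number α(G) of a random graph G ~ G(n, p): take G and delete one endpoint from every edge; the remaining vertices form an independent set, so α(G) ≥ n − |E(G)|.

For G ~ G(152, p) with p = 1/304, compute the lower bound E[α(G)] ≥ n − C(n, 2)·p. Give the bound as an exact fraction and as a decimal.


E[|E(G)|] = C(152, 2)·p = 11476 · (1/304) = 151/4.
E[α(G)] ≥ n − E[|E(G)|] = 152 − 151/4 = 457/4.
Numerically: ≈ 114.25000.
(This is only a lower bound; the true E[α(G)] may be larger.)

E[α(G)] ≥ 457/4 ≈ 114.25000.


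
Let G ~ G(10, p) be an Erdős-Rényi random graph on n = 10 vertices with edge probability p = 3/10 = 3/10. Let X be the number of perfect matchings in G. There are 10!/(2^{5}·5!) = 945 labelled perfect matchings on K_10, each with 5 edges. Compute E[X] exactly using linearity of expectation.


K_10 has 10!/(2^{5}·5!) = 945 labelled perfect matchings.
For each such perfect matching H, let X_H = 1 if all 5 edges of H are present in G. Then P[X_H = 1] = p^{5} = (3/10)^{5} = 243/100000.
By linearity: E[X] = Σ_H E[X_H] = 945 · p^{5} = 945 · 243/100000 = 45927/20000.
Numerically: E[X] ≈ 2.296.

E[X] = 945 · (3/10)^{5} = 45927/20000 ≈ 2.296.


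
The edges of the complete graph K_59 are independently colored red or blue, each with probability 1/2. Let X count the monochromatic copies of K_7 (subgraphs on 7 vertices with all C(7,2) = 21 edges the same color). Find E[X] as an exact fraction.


Let X = Σ_S X_S over the C(59, 7) = 341149446 subsets S of size 7, where X_S = 1 if the K_7 on S is monochromatic.
For a fixed S, the K_7 on S has C(7, 2) = 21 edges. P[all 21 edges red] = (1/2)^21, and likewise for blue, so P[monochromatic] = 2·(1/2)^21 = 2^{1 − 21} = 1/1048576.
By linearity: E[X] = C(59, 7) · 2^{1 − 21} = 341149446 · 1/1048576 = 170574723/524288.
Numerically: E[X] ≈ 325.34546.

E[X] = C(59,7)·2^(1−C(7,2)) = 170574723/524288 ≈ 325.34546.


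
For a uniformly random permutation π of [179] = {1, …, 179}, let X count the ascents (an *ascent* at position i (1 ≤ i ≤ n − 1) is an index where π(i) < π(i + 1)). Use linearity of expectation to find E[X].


Write X = Σ X_I over i = 1, …, 178, with X_I the indicator of one ascent.
There are 178 indicators.
For each fixed i, the pair (π(i), π(i+1)) is a uniformly random ordered pair of distinct values from {1, …, 179}; by symmetry P[π(i) < π(i+1)] = 1/2.
By linearity: E[X] = 178 · (1/2) = (179 − 1) · (1/2) = 89 ≈ 89.000000.

E[X] = 89 = 89.000000.


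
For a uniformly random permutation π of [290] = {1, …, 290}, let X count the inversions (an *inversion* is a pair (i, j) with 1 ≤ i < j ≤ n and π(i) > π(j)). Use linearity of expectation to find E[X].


Write X = Σ X_I over the C(290, 2) = 41905 pairs i < j, with X_I the indicator of one inversion.
There are 41905 indicators.
For each fixed pair i < j, the values π(i) and π(j) are two distinct elements of {1, …, 290} in uniformly random order; by symmetry P[π(i) > π(j)] = 1/2.
By linearity: E[X] = 41905 · (1/2) = C(290, 2) · (1/2) = 41905/2 = 41905/2 ≈ 20952.5000.

E[X] = 41905/2 = 20952.5000.


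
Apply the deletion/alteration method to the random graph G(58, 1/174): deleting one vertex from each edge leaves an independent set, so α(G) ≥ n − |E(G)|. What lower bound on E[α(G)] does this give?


E[|E(G)|] = C(58, 2)·p = 1653 · (1/174) = 19/2.
E[α(G)] ≥ n − E[|E(G)|] = 58 − 19/2 = 97/2.
Numerically: ≈ 48.500000.
(This is only a lower bound; the true E[α(G)] may be larger.)

E[α(G)] ≥ 97/2 ≈ 48.500000.


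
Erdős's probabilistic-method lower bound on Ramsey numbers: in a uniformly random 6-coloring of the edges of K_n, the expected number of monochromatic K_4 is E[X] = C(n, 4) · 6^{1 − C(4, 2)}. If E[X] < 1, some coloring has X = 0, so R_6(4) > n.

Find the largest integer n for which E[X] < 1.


We need C(n, 4) · 6^{1 − 6} < 1, i.e. C(n, 4) < 6^{6 − 1} = 7776.
Check values of n near the boundary:
  n = 17: C(17, 4) = 2380; 2380 < 7776? YES
  n = 18: C(18, 4) = 3060; 3060 < 7776? YES
  n = 19: C(19, 4) = 3876; 3876 < 7776? YES
  n = 20: C(20, 4) = 4845; 4845 < 7776? YES
  n = 21: C(21, 4) = 5985; 5985 < 7776? YES
  n = 22: C(22, 4) = 7315; 7315 < 7776? YES
  n = 23: C(23, 4) = 8855; 8855 < 7776? NO
  n = 24: C(24, 4) = 10626; 10626 < 7776? NO
The largest n with C(n, 4) < 7776 is n = 22 (where E[X] = 7315/7776 ≈ 0.9407). Hence R_6(4) > 22, i.e. R_6(4) ≥ 23.

Largest n = 22; hence R_6(4) > 22.
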